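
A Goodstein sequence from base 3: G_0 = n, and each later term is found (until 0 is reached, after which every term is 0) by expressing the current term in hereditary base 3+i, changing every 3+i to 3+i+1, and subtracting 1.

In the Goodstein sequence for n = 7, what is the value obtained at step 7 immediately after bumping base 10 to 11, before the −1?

G_0 = 7. HB_3(7) = 2·3 + 1. Bump = 9. G_1 = 8.
G_1 = 8. HB_4(8) = 2·4. Bump = 10. G_2 = 9.
G_2 = 9. HB_5(9) = 5 + 4. Bump = 10. G_3 = 9.
G_3 = 9. HB_6(9) = 6 + 3. Bump = 10. G_4 = 9.
G_4 = 9. HB_7(9) = 7 + 2. Bump = 10. G_5 = 9.
G_5 = 9. HB_8(9) = 8 + 1. Bump = 10. G_6 = 9.
G_6 = 9. HB_9(9) = 9. Bump = 10. G_7 = 9.
G_7 = 9. HB_10(9) = 9. Bump = 9. G_8 = 8.

9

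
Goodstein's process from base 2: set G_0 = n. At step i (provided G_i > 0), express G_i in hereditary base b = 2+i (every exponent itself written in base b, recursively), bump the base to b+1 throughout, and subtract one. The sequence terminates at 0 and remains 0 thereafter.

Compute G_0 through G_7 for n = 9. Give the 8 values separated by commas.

G_0 = 9. HB_2(9) = 2^(2 + 1) + 1. Bump = 82. G_1 = 81.
G_1 = 81. HB_3(81) = 3^(3 + 1). Bump = 1024. G_2 = 1023.
G_2 = 1023. HB_4(1023) = 3·4^4 + 3·4^3 + 3·4^2 + 3·4 + 3. Bump = 9843. G_3 = 9842.
G_3 = 9842. HB_5(9842) = 3·5^5 + 3·5^3 + 3·5^2 + 3·5 + 2. Bump = 140744. G_4 = 140743.
G_4 = 140743. HB_6(140743) = 3·6^6 + 3·6^3 + 3·6^2 + 3·6 + 1. Bump = 2471827. G_5 = 2471826.
G_5 = 2471826. HB_7(2471826) = 3·7^7 + 3·7^3 + 3·7^2 + 3·7. Bump = 50333400. G_6 = 50333399.
G_6 = 50333399. HB_8(50333399) = 3·8^8 + 3·8^3 + 3·8^2 + 2·8 + 7. Bump = 1162263922. G_7 = 1162263921.

9, 81, 1023, 9842, 140743, 2471826, 50333399, 1162263921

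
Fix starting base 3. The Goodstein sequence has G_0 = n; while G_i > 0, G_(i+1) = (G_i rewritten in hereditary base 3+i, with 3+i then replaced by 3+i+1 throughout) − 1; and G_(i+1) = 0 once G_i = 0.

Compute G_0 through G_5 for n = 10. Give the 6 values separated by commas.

G_0 = 10. HB_3(10) = 3^2 + 1. Bump = 17. G_1 = 16.
G_1 = 16. HB_4(16) = 4^2. Bump = 25. G_2 = 24.
G_2 = 24. HB_5(24) = 4·5 + 4. Bump = 28. G_3 = 27.
G_3 = 27. HB_6(27) = 4·6 + 3. Bump = 31. G_4 = 30.
G_4 = 30. HB_7(30) = 4·7 + 2. Bump = 34. G_5 = 33.

10, 16, 24, 27, 30, 33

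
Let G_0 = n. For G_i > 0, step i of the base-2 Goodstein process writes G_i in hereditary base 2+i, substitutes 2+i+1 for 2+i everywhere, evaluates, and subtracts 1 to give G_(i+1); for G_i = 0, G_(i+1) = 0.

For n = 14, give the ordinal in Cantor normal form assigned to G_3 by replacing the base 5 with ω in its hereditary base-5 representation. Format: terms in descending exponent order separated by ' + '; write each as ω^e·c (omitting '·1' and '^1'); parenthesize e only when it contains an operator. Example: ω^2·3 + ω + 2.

G_0 = 14. HB_2(14) = 2^(2 + 1) + 2^2 + 2. Bump = 111. G_1 = 110.
G_1 = 110. HB_3(110) = 3^(3 + 1) + 3^3 + 2. Bump = 1282. G_2 = 1281.
G_2 = 1281. HB_4(1281) = 4^(4 + 1) + 4^4 + 1. Bump = 18751. G_3 = 18750.

ω^(ω + 1) + ω^ω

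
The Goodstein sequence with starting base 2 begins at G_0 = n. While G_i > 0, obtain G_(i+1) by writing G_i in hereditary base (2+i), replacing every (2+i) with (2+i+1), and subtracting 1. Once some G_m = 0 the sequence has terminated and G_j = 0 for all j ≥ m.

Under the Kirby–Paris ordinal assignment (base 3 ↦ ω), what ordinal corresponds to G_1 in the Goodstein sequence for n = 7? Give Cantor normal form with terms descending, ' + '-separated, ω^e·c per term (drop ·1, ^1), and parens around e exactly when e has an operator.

ω^ω + ω

G_0 = 7. HB_2(7) = 2^2 + 2 + 1. Bump = 31. G_1 = 30.
G_1 = 30. HB_3(30) = 3^3 + 3. Bump = 260. G_2 = 259.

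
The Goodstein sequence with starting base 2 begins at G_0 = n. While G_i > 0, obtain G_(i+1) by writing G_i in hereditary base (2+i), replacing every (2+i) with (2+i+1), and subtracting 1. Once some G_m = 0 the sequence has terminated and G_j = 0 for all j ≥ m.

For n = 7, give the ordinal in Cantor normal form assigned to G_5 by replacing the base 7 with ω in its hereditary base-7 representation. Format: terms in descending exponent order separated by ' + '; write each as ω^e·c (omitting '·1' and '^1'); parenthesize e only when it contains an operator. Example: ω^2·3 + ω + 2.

G_0 = 7. HB_2(7) = 2^2 + 2 + 1. Bump = 31. G_1 = 30.
G_1 = 30. HB_3(30) = 3^3 + 3. Bump = 260. G_2 = 259.
G_2 = 259. HB_4(259) = 4^4 + 3. Bump = 3128. G_3 = 3127.
G_3 = 3127. HB_5(3127) = 5^5 + 2. Bump = 46658. G_4 = 46657.
G_4 = 46657. HB_6(46657) = 6^6 + 1. Bump = 823544. G_5 = 823543.
G_5 = 823543. HB_7(823543) = 7^7. Bump = 16777216. G_6 = 16777215.

ω^ω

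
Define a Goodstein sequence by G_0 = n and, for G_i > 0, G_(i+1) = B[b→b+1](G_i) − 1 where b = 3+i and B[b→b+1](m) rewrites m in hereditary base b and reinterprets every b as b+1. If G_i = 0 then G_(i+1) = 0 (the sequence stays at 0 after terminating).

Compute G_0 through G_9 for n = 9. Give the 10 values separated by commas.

base 3: 9 = 3^2; at 4: 4^2 = 16; next = 15
base 4: 15 = 3·4 + 3; at 5: 3·5 + 3 = 18; next = 17
base 5: 17 = 3·5 + 2; at 6: 3·6 + 2 = 20; next = 19
base 6: 19 = 3·6 + 1; at 7: 3·7 + 1 = 22; next = 21
base 7: 21 = 3·7; at 8: 3·8 = 24; next = 23
base 8: 23 = 2·8 + 7; at 9: 2·9 + 7 = 25; next = 24
base 9: 24 = 2·9 + 6; at 10: 2·10 + 6 = 26; next = 25
base 10: 25 = 2·10 + 5; at 11: 2·11 + 5 = 27; next = 26
base 11: 26 = 2·11 + 4; at 12: 2·12 + 4 = 28; next = 27

9, 15, 17, 19, 21, 23, 24, 25, 26, 27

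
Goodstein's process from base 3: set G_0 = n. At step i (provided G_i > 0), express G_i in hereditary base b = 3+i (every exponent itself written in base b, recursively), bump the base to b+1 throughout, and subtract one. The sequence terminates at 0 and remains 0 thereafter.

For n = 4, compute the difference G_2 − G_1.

0

4 —HB3→ 3 + 1 —bump→ 4 + 1 = 5 —(−1)→ 4
4 —HB4→ 4 —bump→ 5 = 5 —(−1)→ 4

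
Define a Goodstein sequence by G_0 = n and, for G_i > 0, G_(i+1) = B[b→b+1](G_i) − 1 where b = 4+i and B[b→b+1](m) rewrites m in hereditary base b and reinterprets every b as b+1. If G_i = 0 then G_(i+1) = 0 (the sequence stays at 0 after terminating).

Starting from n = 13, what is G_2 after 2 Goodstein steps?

17

i=0: 13 = 3·4 + 1 (b=4); 4→5: 3·5 + 1 = 16; 16−1 = 15
i=1: 15 = 3·5 (b=5); 5→6: 3·6 = 18; 18−1 = 17
i=2: 17 = 2·6 + 5 (b=6); 6→7: 2·7 + 5 = 19; 19−1 = 18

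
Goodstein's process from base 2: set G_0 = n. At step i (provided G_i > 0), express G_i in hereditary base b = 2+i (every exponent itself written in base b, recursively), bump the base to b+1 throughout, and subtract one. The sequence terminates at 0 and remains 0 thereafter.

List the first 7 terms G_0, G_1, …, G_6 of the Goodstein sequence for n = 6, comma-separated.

step 0: 6 = 2^2 + 2; sub 3 for 2: 3^3 + 3; = 30; G_1 = 30−1 = 29
step 1: 29 = 3^3 + 2; sub 4 for 3: 4^4 + 2; = 258; G_2 = 258−1 = 257
step 2: 257 = 4^4 + 1; sub 5 for 4: 5^5 + 1; = 3126; G_3 = 3126−1 = 3125
step 3: 3125 = 5^5; sub 6 for 5: 6^6; = 46656; G_4 = 46656−1 = 46655
step 4: 46655 = 5·6^5 + 5·6^4 + 5·6^3 + 5·6^2 + 5·6 + 5; sub 7 for 6: 5·7^5 + 5·7^4 + 5·7^3 + 5·7^2 + 5·7 + 5; = 98040; G_5 = 98040−1 = 98039
step 5: 98039 = 5·7^5 + 5·7^4 + 5·7^3 + 5·7^2 + 5·7 + 4; sub 8 for 7: 5·8^5 + 5·8^4 + 5·8^3 + 5·8^2 + 5·8 + 4; = 187244; G_6 = 187244−1 = 187243

6, 29, 257, 3125, 46655, 98039, 187243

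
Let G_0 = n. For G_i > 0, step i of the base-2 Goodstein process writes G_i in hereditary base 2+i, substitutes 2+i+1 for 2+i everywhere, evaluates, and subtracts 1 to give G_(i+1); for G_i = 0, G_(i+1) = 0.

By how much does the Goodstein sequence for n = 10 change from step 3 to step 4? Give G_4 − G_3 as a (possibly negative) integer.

[0] 10 ≡ 2^(2 + 1) + 2 (base 2). Lift 3: 84. −1: 83.
[1] 83 ≡ 3^(3 + 1) + 2 (base 3). Lift 4: 1026. −1: 1025.
[2] 1025 ≡ 4^(4 + 1) + 1 (base 4). Lift 5: 15626. −1: 15625.
[3] 15625 ≡ 5^(5 + 1) (base 5). Lift 6: 279936. −1: 279935.

264310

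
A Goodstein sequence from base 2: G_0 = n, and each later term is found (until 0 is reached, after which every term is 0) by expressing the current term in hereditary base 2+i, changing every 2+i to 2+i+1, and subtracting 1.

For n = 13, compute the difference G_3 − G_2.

14813

13 —HB2→ 2^(2 + 1) + 2^2 + 1 —bump→ 3^(3 + 1) + 3^3 + 1 = 109 —(−1)→ 108
108 —HB3→ 3^(3 + 1) + 3^3 —bump→ 4^(4 + 1) + 4^4 = 1280 —(−1)→ 1279
1279 —HB4→ 4^(4 + 1) + 3·4^3 + 3·4^2 + 3·4 + 3 —bump→ 5^(5 + 1) + 3·5^3 + 3·5^2 + 3·5 + 3 = 16093 —(−1)→ 16092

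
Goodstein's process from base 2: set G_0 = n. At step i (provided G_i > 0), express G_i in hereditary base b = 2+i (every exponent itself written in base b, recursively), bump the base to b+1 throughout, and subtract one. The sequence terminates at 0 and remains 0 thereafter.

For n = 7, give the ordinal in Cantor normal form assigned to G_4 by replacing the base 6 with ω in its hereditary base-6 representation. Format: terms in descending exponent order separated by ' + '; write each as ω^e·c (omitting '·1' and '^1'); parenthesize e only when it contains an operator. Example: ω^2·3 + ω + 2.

7 —HB2→ 2^2 + 2 + 1 —bump→ 3^3 + 3 + 1 = 31 —(−1)→ 30
30 —HB3→ 3^3 + 3 —bump→ 4^4 + 4 = 260 —(−1)→ 259
259 —HB4→ 4^4 + 3 —bump→ 5^5 + 3 = 3128 —(−1)→ 3127
3127 —HB5→ 5^5 + 2 —bump→ 6^6 + 2 = 46658 —(−1)→ 46657

ω^ω + 1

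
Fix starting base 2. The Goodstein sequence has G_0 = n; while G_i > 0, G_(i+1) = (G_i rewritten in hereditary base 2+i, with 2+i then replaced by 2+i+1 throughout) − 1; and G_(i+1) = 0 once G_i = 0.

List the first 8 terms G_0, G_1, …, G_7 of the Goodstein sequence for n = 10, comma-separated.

base 2: 10 = 2^(2 + 1) + 2; at 3: 3^(3 + 1) + 3 = 84; next = 83
base 3: 83 = 3^(3 + 1) + 2; at 4: 4^(4 + 1) + 2 = 1026; next = 1025
base 4: 1025 = 4^(4 + 1) + 1; at 5: 5^(5 + 1) + 1 = 15626; next = 15625
base 5: 15625 = 5^(5 + 1); at 6: 6^(6 + 1) = 279936; next = 279935
base 6: 279935 = 5·6^6 + 5·6^5 + 5·6^4 + 5·6^3 + 5·6^2 + 5·6 + 5; at 7: 5·7^7 + 5·7^5 + 5·7^4 + 5·7^3 + 5·7^2 + 5·7 + 5 = 4215755; next = 4215754
base 7: 4215754 = 5·7^7 + 5·7^5 + 5·7^4 + 5·7^3 + 5·7^2 + 5·7 + 4; at 8: 5·8^8 + 5·8^5 + 5·8^4 + 5·8^3 + 5·8^2 + 5·8 + 4 = 84073324; next = 84073323
base 8: 84073323 = 5·8^8 + 5·8^5 + 5·8^4 + 5·8^3 + 5·8^2 + 5·8 + 3; at 9: 5·9^9 + 5·9^5 + 5·9^4 + 5·9^3 + 5·9^2 + 5·9 + 3 = 1937434593; next = 1937434592

10, 83, 1025, 15625, 279935, 4215754, 84073323, 1937434592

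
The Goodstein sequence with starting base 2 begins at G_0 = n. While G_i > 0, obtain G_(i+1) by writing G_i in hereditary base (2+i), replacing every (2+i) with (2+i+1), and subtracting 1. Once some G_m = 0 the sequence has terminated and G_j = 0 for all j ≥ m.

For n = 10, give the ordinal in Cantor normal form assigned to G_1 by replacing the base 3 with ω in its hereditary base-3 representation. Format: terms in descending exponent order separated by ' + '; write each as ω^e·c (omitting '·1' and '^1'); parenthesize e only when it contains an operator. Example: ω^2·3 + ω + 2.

i=0: 10 = 2^(2 + 1) + 2 (b=2); 2→3: 3^(3 + 1) + 3 = 84; 84−1 = 83
i=1: 83 = 3^(3 + 1) + 2 (b=3); 3→4: 4^(4 + 1) + 2 = 1026; 1026−1 = 1025

ω^(ω + 1) + 2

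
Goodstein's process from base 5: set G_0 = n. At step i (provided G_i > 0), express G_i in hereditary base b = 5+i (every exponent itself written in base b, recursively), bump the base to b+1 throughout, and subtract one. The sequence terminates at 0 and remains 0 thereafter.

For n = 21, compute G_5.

33

G_0 = 21. HB_5(21) = 4·5 + 1. Bump = 25. G_1 = 24.
G_1 = 24. HB_6(24) = 4·6. Bump = 28. G_2 = 27.
G_2 = 27. HB_7(27) = 3·7 + 6. Bump = 30. G_3 = 29.
G_3 = 29. HB_8(29) = 3·8 + 5. Bump = 32. G_4 = 31.
G_4 = 31. HB_9(31) = 3·9 + 4. Bump = 34. G_5 = 33.
G_5 = 33. HB_10(33) = 3·10 + 3. Bump = 36. G_6 = 35.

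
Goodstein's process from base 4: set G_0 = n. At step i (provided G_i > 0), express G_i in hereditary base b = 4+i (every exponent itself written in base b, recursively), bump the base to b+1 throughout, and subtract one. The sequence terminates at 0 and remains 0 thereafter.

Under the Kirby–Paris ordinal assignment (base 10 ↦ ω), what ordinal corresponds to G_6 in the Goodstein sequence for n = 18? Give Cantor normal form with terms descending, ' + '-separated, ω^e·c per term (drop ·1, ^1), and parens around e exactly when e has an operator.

step 0: 18 = 4^2 + 2; sub 5 for 4: 5^2 + 2; = 27; G_1 = 27−1 = 26
step 1: 26 = 5^2 + 1; sub 6 for 5: 6^2 + 1; = 37; G_2 = 37−1 = 36
step 2: 36 = 6^2; sub 7 for 6: 7^2; = 49; G_3 = 49−1 = 48
step 3: 48 = 6·7 + 6; sub 8 for 7: 6·8 + 6; = 54; G_4 = 54−1 = 53
step 4: 53 = 6·8 + 5; sub 9 for 8: 6·9 + 5; = 59; G_5 = 59−1 = 58
step 5: 58 = 6·9 + 4; sub 10 for 9: 6·10 + 4; = 64; G_6 = 64−1 = 63
step 6: 63 = 6·10 + 3; sub 11 for 10: 6·11 + 3; = 69; G_7 = 69−1 = 68

ω·6 + 3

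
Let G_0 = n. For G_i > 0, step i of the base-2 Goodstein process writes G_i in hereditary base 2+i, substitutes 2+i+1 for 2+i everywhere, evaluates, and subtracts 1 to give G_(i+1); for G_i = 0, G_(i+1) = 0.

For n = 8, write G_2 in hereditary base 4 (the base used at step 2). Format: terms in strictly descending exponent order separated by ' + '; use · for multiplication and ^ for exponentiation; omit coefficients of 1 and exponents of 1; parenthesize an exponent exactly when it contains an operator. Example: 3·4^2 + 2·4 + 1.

i=0: 8 = 2^(2 + 1) (b=2); 2→3: 3^(3 + 1) = 81; 81−1 = 80
i=1: 80 = 2·3^3 + 2·3^2 + 2·3 + 2 (b=3); 3→4: 2·4^4 + 2·4^2 + 2·4 + 2 = 554; 554−1 = 553

2·4^4 + 2·4^2 + 2·4 + 1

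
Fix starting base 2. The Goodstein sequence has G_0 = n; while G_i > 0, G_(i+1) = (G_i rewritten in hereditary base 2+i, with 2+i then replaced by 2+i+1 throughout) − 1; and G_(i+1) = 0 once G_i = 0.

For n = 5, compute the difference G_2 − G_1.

5 —HB2→ 2^2 + 1 —bump→ 3^3 + 1 = 28 —(−1)→ 27
27 —HB3→ 3^3 —bump→ 4^4 = 256 —(−1)→ 255

228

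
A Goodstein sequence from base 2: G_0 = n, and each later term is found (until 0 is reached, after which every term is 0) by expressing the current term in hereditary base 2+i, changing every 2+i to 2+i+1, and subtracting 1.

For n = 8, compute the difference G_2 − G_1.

473

i=0: 8 = 2^(2 + 1) (b=2); 2→3: 3^(3 + 1) = 81; 81−1 = 80
i=1: 80 = 2·3^3 + 2·3^2 + 2·3 + 2 (b=3); 3→4: 2·4^4 + 2·4^2 + 2·4 + 2 = 554; 554−1 = 553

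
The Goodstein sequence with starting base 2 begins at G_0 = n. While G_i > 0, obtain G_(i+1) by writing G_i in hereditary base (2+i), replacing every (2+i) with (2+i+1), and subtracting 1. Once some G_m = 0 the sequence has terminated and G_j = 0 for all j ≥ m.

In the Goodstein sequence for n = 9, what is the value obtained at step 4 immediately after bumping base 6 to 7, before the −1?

2471827

9 —HB2→ 2^(2 + 1) + 1 —bump→ 3^(3 + 1) + 1 = 82 —(−1)→ 81
81 —HB3→ 3^(3 + 1) —bump→ 4^(4 + 1) = 1024 —(−1)→ 1023
1023 —HB4→ 3·4^4 + 3·4^3 + 3·4^2 + 3·4 + 3 —bump→ 3·5^5 + 3·5^3 + 3·5^2 + 3·5 + 3 = 9843 —(−1)→ 9842
9842 —HB5→ 3·5^5 + 3·5^3 + 3·5^2 + 3·5 + 2 —bump→ 3·6^6 + 3·6^3 + 3·6^2 + 3·6 + 2 = 140744 —(−1)→ 140743
140743 —HB6→ 3·6^6 + 3·6^3 + 3·6^2 + 3·6 + 1 —bump→ 3·7^7 + 3·7^3 + 3·7^2 + 3·7 + 1 = 2471827 —(−1)→ 2471826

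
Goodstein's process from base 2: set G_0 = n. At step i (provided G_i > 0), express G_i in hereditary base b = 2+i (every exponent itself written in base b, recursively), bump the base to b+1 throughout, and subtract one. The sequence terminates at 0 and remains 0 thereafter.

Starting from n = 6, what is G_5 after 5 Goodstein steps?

G_0=6  [base 2] 2^2 + 2  →[2↦3]→  3^3 + 3 = 30  −1 ⇒ G_1=29
G_1=29  [base 3] 3^3 + 2  →[3↦4]→  4^4 + 2 = 258  −1 ⇒ G_2=257
G_2=257  [base 4] 4^4 + 1  →[4↦5]→  5^5 + 1 = 3126  −1 ⇒ G_3=3125
G_3=3125  [base 5] 5^5  →[5↦6]→  6^6 = 46656  −1 ⇒ G_4=46655
G_4=46655  [base 6] 5·6^5 + 5·6^4 + 5·6^3 + 5·6^2 + 5·6 + 5  →[6↦7]→  5·7^5 + 5·7^4 + 5·7^3 + 5·7^2 + 5·7 + 5 = 98040  −1 ⇒ G_5=98039
G_5=98039  [base 7] 5·7^5 + 5·7^4 + 5·7^3 + 5·7^2 + 5·7 + 4  →[7↦8]→  5·8^5 + 5·8^4 + 5·8^3 + 5·8^2 + 5·8 + 4 = 187244  −1 ⇒ G_6=187243

98039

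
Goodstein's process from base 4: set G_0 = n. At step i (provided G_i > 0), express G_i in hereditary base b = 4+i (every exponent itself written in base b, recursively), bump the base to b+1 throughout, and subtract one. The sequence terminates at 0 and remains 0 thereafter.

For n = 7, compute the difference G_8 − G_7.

[0] 7 ≡ 4 + 3 (base 4). Lift 5: 8. −1: 7.
[1] 7 ≡ 5 + 2 (base 5). Lift 6: 8. −1: 7.
[2] 7 ≡ 6 + 1 (base 6). Lift 7: 8. −1: 7.
[3] 7 ≡ 7 (base 7). Lift 8: 8. −1: 7.
[4] 7 ≡ 7 (base 8). Lift 9: 7. −1: 6.
[5] 6 ≡ 6 (base 9). Lift 10: 6. −1: 5.
[6] 5 ≡ 5 (base 10). Lift 11: 5. −1: 4.
[7] 4 ≡ 4 (base 11). Lift 12: 4. −1: 3.

-1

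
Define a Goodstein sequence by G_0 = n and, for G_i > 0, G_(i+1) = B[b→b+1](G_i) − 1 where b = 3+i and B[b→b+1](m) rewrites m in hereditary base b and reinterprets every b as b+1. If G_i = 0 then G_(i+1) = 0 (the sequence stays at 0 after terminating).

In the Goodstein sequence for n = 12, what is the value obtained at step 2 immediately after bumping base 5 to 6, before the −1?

38

G_0 = 12. HB_3(12) = 3^2 + 3. Bump = 20. G_1 = 19.
G_1 = 19. HB_4(19) = 4^2 + 3. Bump = 28. G_2 = 27.
G_2 = 27. HB_5(27) = 5^2 + 2. Bump = 38. G_3 = 37.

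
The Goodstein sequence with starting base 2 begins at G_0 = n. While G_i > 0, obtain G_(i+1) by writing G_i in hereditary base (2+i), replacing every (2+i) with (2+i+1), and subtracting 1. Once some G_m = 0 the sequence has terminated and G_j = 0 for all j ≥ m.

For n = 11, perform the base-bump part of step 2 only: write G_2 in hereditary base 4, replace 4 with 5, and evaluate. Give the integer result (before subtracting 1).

15628

i=0: 11 = 2^(2 + 1) + 2 + 1 (b=2); 2→3: 3^(3 + 1) + 3 + 1 = 85; 85−1 = 84
i=1: 84 = 3^(3 + 1) + 3 (b=3); 3→4: 4^(4 + 1) + 4 = 1028; 1028−1 = 1027
i=2: 1027 = 4^(4 + 1) + 3 (b=4); 4→5: 5^(5 + 1) + 3 = 15628; 15628−1 = 15627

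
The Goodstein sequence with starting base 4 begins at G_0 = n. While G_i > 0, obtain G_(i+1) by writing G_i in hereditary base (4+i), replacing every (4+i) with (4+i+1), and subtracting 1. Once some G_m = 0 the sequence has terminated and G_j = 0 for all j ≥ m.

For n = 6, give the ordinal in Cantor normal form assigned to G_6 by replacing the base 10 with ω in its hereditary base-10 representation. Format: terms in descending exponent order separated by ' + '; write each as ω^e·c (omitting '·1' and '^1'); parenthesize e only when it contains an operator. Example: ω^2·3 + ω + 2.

3

step 0: 6 = 4 + 2; sub 5 for 4: 5 + 2; = 7; G_1 = 7−1 = 6
step 1: 6 = 5 + 1; sub 6 for 5: 6 + 1; = 7; G_2 = 7−1 = 6
step 2: 6 = 6; sub 7 for 6: 7; = 7; G_3 = 7−1 = 6
step 3: 6 = 6; sub 8 for 7: 6; = 6; G_4 = 6−1 = 5
step 4: 5 = 5; sub 9 for 8: 5; = 5; G_5 = 5−1 = 4
step 5: 4 = 4; sub 10 for 9: 4; = 4; G_6 = 4−1 = 3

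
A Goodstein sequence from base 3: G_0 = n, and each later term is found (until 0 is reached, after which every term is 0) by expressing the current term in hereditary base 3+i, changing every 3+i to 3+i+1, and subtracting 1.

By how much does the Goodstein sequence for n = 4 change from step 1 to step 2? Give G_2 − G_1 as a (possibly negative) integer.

0

G_0 = 4. HB_3(4) = 3 + 1. Bump = 5. G_1 = 4.
G_1 = 4. HB_4(4) = 4. Bump = 5. G_2 = 4.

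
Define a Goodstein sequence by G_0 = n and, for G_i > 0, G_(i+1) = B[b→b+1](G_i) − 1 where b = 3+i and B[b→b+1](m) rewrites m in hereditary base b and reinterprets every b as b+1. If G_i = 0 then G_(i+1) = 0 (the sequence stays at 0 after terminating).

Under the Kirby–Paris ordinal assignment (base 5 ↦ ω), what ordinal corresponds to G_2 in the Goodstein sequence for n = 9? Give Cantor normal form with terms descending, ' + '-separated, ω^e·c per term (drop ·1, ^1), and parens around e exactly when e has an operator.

step 0: 9 = 3^2; sub 4 for 3: 4^2; = 16; G_1 = 16−1 = 15
step 1: 15 = 3·4 + 3; sub 5 for 4: 3·5 + 3; = 18; G_2 = 18−1 = 17
step 2: 17 = 3·5 + 2; sub 6 for 5: 3·6 + 2; = 20; G_3 = 20−1 = 19

ω·3 + 2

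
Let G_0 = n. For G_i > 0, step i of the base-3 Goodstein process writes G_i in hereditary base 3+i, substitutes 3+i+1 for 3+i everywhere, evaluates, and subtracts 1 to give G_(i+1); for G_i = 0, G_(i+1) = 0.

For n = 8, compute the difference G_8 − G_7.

0

step 0: 8 = 2·3 + 2; sub 4 for 3: 2·4 + 2; = 10; G_1 = 10−1 = 9
step 1: 9 = 2·4 + 1; sub 5 for 4: 2·5 + 1; = 11; G_2 = 11−1 = 10
step 2: 10 = 2·5; sub 6 for 5: 2·6; = 12; G_3 = 12−1 = 11
step 3: 11 = 6 + 5; sub 7 for 6: 7 + 5; = 12; G_4 = 12−1 = 11
step 4: 11 = 7 + 4; sub 8 for 7: 8 + 4; = 12; G_5 = 12−1 = 11
step 5: 11 = 8 + 3; sub 9 for 8: 9 + 3; = 12; G_6 = 12−1 = 11
step 6: 11 = 9 + 2; sub 10 for 9: 10 + 2; = 12; G_7 = 12−1 = 11
step 7: 11 = 10 + 1; sub 11 for 10: 11 + 1; = 12; G_8 = 12−1 = 11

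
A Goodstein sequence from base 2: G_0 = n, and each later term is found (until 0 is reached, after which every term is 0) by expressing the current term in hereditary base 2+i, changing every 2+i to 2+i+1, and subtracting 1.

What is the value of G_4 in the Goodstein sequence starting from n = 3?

1

(0) 3|_2 = 2 + 1 ↦ 3 + 1|_3 = 4 ⇒ 3
(1) 3|_3 = 3 ↦ 4|_4 = 4 ⇒ 3
(2) 3|_4 = 3 ↦ 3|_5 = 3 ⇒ 2
(3) 2|_5 = 2 ↦ 2|_6 = 2 ⇒ 1
(4) 1|_6 = 1 ↦ 1|_7 = 1 ⇒ 0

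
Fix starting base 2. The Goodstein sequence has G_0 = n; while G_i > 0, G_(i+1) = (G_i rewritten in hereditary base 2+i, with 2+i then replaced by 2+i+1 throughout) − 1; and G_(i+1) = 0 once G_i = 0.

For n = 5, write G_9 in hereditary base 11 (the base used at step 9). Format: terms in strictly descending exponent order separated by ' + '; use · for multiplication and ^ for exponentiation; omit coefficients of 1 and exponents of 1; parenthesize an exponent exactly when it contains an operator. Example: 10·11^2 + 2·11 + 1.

G_0 = 5. HB_2(5) = 2^2 + 1. Bump = 28. G_1 = 27.
G_1 = 27. HB_3(27) = 3^3. Bump = 256. G_2 = 255.
G_2 = 255. HB_4(255) = 3·4^3 + 3·4^2 + 3·4 + 3. Bump = 468. G_3 = 467.
G_3 = 467. HB_5(467) = 3·5^3 + 3·5^2 + 3·5 + 2. Bump = 776. G_4 = 775.
G_4 = 775. HB_6(775) = 3·6^3 + 3·6^2 + 3·6 + 1. Bump = 1198. G_5 = 1197.
G_5 = 1197. HB_7(1197) = 3·7^3 + 3·7^2 + 3·7. Bump = 1752. G_6 = 1751.
G_6 = 1751. HB_8(1751) = 3·8^3 + 3·8^2 + 2·8 + 7. Bump = 2455. G_7 = 2454.
G_7 = 2454. HB_9(2454) = 3·9^3 + 3·9^2 + 2·9 + 6. Bump = 3326. G_8 = 3325.
G_8 = 3325. HB_10(3325) = 3·10^3 + 3·10^2 + 2·10 + 5. Bump = 4383. G_9 = 4382.

3·11^3 + 3·11^2 + 2·11 + 4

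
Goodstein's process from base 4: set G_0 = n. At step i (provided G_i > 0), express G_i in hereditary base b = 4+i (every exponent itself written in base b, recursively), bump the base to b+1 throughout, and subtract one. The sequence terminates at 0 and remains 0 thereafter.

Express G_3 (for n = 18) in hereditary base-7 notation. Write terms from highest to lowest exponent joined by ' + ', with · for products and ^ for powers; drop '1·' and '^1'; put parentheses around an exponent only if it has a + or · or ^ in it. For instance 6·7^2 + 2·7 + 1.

6·7 + 6

[0] 18 ≡ 4^2 + 2 (base 4). Lift 5: 27. −1: 26.
[1] 26 ≡ 5^2 + 1 (base 5). Lift 6: 37. −1: 36.
[2] 36 ≡ 6^2 (base 6). Lift 7: 49. −1: 48.
[3] 48 ≡ 6·7 + 6 (base 7). Lift 8: 54. −1: 53.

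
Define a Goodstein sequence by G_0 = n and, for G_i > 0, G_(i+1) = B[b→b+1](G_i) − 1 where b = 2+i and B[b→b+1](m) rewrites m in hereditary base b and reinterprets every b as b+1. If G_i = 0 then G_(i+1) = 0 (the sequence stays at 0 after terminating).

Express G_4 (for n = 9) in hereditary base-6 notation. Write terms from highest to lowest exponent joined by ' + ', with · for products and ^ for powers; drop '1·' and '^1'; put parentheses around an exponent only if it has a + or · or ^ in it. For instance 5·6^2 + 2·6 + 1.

3·6^6 + 3·6^3 + 3·6^2 + 3·6 + 1

G_0=9  [base 2] 2^(2 + 1) + 1  →[2↦3]→  3^(3 + 1) + 1 = 82  −1 ⇒ G_1=81
G_1=81  [base 3] 3^(3 + 1)  →[3↦4]→  4^(4 + 1) = 1024  −1 ⇒ G_2=1023
G_2=1023  [base 4] 3·4^4 + 3·4^3 + 3·4^2 + 3·4 + 3  →[4↦5]→  3·5^5 + 3·5^3 + 3·5^2 + 3·5 + 3 = 9843  −1 ⇒ G_3=9842
G_3=9842  [base 5] 3·5^5 + 3·5^3 + 3·5^2 + 3·5 + 2  →[5↦6]→  3·6^6 + 3·6^3 + 3·6^2 + 3·6 + 2 = 140744  −1 ⇒ G_4=140743
G_4=140743  [base 6] 3·6^6 + 3·6^3 + 3·6^2 + 3·6 + 1  →[6↦7]→  3·7^7 + 3·7^3 + 3·7^2 + 3·7 + 1 = 2471827  −1 ⇒ G_5=2471826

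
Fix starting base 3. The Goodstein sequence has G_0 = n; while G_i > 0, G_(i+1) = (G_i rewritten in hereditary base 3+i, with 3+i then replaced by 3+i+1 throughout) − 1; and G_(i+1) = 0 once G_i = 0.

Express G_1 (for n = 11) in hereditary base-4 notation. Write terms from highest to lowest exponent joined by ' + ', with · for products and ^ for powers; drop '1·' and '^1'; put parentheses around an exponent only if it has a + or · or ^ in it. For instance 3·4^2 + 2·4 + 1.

base 3: 11 = 3^2 + 2; at 4: 4^2 + 2 = 18; next = 17
base 4: 17 = 4^2 + 1; at 5: 5^2 + 1 = 26; next = 25

4^2 + 1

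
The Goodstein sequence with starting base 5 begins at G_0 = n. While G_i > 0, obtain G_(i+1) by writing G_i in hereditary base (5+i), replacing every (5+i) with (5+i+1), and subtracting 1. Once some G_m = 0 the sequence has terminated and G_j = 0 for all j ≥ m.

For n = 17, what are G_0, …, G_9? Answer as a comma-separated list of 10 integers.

17, 19, 21, 23, 24, 25, 26, 27, 28, 29

17 —HB5→ 3·5 + 2 —bump→ 3·6 + 2 = 20 —(−1)→ 19
19 —HB6→ 3·6 + 1 —bump→ 3·7 + 1 = 22 —(−1)→ 21
21 —HB7→ 3·7 —bump→ 3·8 = 24 —(−1)→ 23
23 —HB8→ 2·8 + 7 —bump→ 2·9 + 7 = 25 —(−1)→ 24
24 —HB9→ 2·9 + 6 —bump→ 2·10 + 6 = 26 —(−1)→ 25
25 —HB10→ 2·10 + 5 —bump→ 2·11 + 5 = 27 —(−1)→ 26
26 —HB11→ 2·11 + 4 —bump→ 2·12 + 4 = 28 —(−1)→ 27
27 —HB12→ 2·12 + 3 —bump→ 2·13 + 3 = 29 —(−1)→ 28
28 —HB13→ 2·13 + 2 —bump→ 2·14 + 2 = 30 —(−1)→ 29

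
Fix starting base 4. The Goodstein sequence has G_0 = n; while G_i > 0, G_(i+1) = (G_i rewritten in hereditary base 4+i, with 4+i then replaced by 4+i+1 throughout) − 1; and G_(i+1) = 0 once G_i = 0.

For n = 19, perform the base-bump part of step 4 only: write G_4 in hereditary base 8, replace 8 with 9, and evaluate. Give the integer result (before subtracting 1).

base 4: 19 = 4^2 + 3; at 5: 5^2 + 3 = 28; next = 27
base 5: 27 = 5^2 + 2; at 6: 6^2 + 2 = 38; next = 37
base 6: 37 = 6^2 + 1; at 7: 7^2 + 1 = 50; next = 49
base 7: 49 = 7^2; at 8: 8^2 = 64; next = 63
base 8: 63 = 7·8 + 7; at 9: 7·9 + 7 = 70; next = 69

70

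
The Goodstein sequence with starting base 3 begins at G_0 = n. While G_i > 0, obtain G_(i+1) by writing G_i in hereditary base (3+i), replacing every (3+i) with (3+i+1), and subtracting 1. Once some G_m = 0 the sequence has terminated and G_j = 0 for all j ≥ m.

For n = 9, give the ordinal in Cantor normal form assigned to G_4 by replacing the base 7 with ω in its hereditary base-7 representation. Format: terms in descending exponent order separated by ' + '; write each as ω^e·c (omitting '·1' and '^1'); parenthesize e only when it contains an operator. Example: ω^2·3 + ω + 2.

9 —HB3→ 3^2 —bump→ 4^2 = 16 —(−1)→ 15
15 —HB4→ 3·4 + 3 —bump→ 3·5 + 3 = 18 —(−1)→ 17
17 —HB5→ 3·5 + 2 —bump→ 3·6 + 2 = 20 —(−1)→ 19
19 —HB6→ 3·6 + 1 —bump→ 3·7 + 1 = 22 —(−1)→ 21
21 —HB7→ 3·7 —bump→ 3·8 = 24 —(−1)→ 23

ω·3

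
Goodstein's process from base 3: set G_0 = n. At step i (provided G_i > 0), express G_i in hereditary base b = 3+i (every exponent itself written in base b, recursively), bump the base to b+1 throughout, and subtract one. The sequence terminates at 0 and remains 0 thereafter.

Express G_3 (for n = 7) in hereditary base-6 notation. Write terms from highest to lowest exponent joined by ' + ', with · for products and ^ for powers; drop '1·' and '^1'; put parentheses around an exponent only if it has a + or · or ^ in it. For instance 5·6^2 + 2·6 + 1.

7 —HB3→ 2·3 + 1 —bump→ 2·4 + 1 = 9 —(−1)→ 8
8 —HB4→ 2·4 —bump→ 2·5 = 10 —(−1)→ 9
9 —HB5→ 5 + 4 —bump→ 6 + 4 = 10 —(−1)→ 9
9 —HB6→ 6 + 3 —bump→ 7 + 3 = 10 —(−1)→ 9

6 + 3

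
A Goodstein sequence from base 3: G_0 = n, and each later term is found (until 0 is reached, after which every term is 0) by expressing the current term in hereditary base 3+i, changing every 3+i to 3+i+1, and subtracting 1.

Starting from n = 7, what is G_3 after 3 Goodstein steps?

step 0: 7 = 2·3 + 1; sub 4 for 3: 2·4 + 1; = 9; G_1 = 9−1 = 8
step 1: 8 = 2·4; sub 5 for 4: 2·5; = 10; G_2 = 10−1 = 9
step 2: 9 = 5 + 4; sub 6 for 5: 6 + 4; = 10; G_3 = 10−1 = 9
step 3: 9 = 6 + 3; sub 7 for 6: 7 + 3; = 10; G_4 = 10−1 = 9

9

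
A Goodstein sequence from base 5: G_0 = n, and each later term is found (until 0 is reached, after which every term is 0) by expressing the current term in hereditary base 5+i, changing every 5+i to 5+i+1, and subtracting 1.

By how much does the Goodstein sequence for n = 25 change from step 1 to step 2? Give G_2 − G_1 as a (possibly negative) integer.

i=0: 25 = 5^2 (b=5); 5→6: 6^2 = 36; 36−1 = 35
i=1: 35 = 5·6 + 5 (b=6); 6→7: 5·7 + 5 = 40; 40−1 = 39

4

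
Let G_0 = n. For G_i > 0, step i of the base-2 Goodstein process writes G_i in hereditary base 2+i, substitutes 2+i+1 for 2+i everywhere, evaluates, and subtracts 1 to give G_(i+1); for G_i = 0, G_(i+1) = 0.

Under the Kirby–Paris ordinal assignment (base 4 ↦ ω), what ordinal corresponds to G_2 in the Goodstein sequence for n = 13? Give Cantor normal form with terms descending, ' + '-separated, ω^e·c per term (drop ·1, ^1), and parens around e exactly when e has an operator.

ω^(ω + 1) + ω^3·3 + ω^2·3 + ω·3 + 3

step 0: 13 = 2^(2 + 1) + 2^2 + 1; sub 3 for 2: 3^(3 + 1) + 3^3 + 1; = 109; G_1 = 109−1 = 108
step 1: 108 = 3^(3 + 1) + 3^3; sub 4 for 3: 4^(4 + 1) + 4^4; = 1280; G_2 = 1280−1 = 1279
step 2: 1279 = 4^(4 + 1) + 3·4^3 + 3·4^2 + 3·4 + 3; sub 5 for 4: 5^(5 + 1) + 3·5^3 + 3·5^2 + 3·5 + 3; = 16093; G_3 = 16093−1 = 16092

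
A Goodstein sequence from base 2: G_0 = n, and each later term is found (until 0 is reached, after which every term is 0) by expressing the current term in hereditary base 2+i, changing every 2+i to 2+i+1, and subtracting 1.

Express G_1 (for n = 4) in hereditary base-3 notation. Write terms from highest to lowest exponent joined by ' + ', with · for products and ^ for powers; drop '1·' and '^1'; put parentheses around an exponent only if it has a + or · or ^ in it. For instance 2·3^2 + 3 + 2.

2·3^2 + 2·3 + 2

i=0: 4 = 2^2 (b=2); 2→3: 3^3 = 27; 27−1 = 26
i=1: 26 = 2·3^2 + 2·3 + 2 (b=3); 3→4: 2·4^2 + 2·4 + 2 = 42; 42−1 = 41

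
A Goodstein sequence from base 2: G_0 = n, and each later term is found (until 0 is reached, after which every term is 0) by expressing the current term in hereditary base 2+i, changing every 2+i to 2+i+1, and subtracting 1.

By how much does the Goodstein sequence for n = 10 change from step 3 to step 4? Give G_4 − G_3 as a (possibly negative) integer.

264310

10 —HB2→ 2^(2 + 1) + 2 —bump→ 3^(3 + 1) + 3 = 84 —(−1)→ 83
83 —HB3→ 3^(3 + 1) + 2 —bump→ 4^(4 + 1) + 2 = 1026 —(−1)→ 1025
1025 —HB4→ 4^(4 + 1) + 1 —bump→ 5^(5 + 1) + 1 = 15626 —(−1)→ 15625
15625 —HB5→ 5^(5 + 1) —bump→ 6^(6 + 1) = 279936 —(−1)→ 279935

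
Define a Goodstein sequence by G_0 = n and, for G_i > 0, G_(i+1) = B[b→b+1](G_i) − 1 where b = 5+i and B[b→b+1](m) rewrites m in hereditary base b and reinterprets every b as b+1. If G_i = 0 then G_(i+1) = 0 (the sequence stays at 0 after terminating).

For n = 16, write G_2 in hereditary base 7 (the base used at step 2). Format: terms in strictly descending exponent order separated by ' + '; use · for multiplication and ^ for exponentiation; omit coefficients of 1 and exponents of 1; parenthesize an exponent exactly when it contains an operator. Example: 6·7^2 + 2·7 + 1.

[0] 16 ≡ 3·5 + 1 (base 5). Lift 6: 19. −1: 18.
[1] 18 ≡ 3·6 (base 6). Lift 7: 21. −1: 20.

2·7 + 6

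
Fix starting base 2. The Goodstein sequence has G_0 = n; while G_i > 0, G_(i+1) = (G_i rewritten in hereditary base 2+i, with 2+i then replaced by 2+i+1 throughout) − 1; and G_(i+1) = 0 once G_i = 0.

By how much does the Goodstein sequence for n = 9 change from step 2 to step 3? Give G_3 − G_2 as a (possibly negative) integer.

base 2: 9 = 2^(2 + 1) + 1; at 3: 3^(3 + 1) + 1 = 82; next = 81
base 3: 81 = 3^(3 + 1); at 4: 4^(4 + 1) = 1024; next = 1023
base 4: 1023 = 3·4^4 + 3·4^3 + 3·4^2 + 3·4 + 3; at 5: 3·5^5 + 3·5^3 + 3·5^2 + 3·5 + 3 = 9843; next = 9842

8819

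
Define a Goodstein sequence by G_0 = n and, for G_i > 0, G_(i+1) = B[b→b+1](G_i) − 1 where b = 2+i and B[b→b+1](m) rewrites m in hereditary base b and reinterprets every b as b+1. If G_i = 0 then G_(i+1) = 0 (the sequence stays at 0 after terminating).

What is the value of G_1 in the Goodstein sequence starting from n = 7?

i=0: 7 = 2^2 + 2 + 1 (b=2); 2→3: 3^3 + 3 + 1 = 31; 31−1 = 30
i=1: 30 = 3^3 + 3 (b=3); 3→4: 4^4 + 4 = 260; 260−1 = 259

30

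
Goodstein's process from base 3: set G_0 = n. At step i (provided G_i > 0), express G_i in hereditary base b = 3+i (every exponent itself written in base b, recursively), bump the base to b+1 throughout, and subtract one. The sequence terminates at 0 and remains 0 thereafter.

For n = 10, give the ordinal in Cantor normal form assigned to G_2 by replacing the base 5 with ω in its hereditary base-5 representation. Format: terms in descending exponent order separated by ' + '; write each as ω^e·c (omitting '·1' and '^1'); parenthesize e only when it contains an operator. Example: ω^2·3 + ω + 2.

ω·4 + 4

10 —HB3→ 3^2 + 1 —bump→ 4^2 + 1 = 17 —(−1)→ 16
16 —HB4→ 4^2 —bump→ 5^2 = 25 —(−1)→ 24
24 —HB5→ 4·5 + 4 —bump→ 4·6 + 4 = 28 —(−1)→ 27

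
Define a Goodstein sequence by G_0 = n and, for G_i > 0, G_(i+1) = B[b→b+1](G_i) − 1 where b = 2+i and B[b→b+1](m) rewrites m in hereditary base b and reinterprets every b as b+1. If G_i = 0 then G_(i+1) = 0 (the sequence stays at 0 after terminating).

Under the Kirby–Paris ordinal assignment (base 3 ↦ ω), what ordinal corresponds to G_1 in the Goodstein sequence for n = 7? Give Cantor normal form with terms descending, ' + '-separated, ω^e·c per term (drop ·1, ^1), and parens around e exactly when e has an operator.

i=0: 7 = 2^2 + 2 + 1 (b=2); 2→3: 3^3 + 3 + 1 = 31; 31−1 = 30
i=1: 30 = 3^3 + 3 (b=3); 3→4: 4^4 + 4 = 260; 260−1 = 259

ω^ω + ω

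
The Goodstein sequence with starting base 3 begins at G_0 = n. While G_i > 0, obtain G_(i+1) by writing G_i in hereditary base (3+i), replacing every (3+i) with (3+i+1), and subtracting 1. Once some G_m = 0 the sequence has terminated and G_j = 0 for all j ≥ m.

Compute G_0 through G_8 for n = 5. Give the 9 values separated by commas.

5, 5, 5, 5, 4, 3, 2, 1, 0

i=0: 5 = 3 + 2 (b=3); 3→4: 4 + 2 = 6; 6−1 = 5
i=1: 5 = 4 + 1 (b=4); 4→5: 5 + 1 = 6; 6−1 = 5
i=2: 5 = 5 (b=5); 5→6: 6 = 6; 6−1 = 5
i=3: 5 = 5 (b=6); 6→7: 5 = 5; 5−1 = 4
i=4: 4 = 4 (b=7); 7→8: 4 = 4; 4−1 = 3
i=5: 3 = 3 (b=8); 8→9: 3 = 3; 3−1 = 2
i=6: 2 = 2 (b=9); 9→10: 2 = 2; 2−1 = 1
i=7: 1 = 1 (b=10); 10→11: 1 = 1; 1−1 = 0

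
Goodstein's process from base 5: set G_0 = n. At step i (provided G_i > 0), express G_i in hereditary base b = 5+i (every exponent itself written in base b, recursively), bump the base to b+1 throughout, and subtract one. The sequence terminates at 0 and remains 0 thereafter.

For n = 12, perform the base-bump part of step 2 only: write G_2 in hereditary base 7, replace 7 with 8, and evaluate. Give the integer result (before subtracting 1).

16

(0) 12|_5 = 2·5 + 2 ↦ 2·6 + 2|_6 = 14 ⇒ 13
(1) 13|_6 = 2·6 + 1 ↦ 2·7 + 1|_7 = 15 ⇒ 14
(2) 14|_7 = 2·7 ↦ 2·8|_8 = 16 ⇒ 15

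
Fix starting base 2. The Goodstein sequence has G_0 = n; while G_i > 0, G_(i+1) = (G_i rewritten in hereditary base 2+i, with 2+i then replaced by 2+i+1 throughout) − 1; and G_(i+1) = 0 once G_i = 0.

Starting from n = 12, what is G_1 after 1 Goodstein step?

[0] 12 ≡ 2^(2 + 1) + 2^2 (base 2). Lift 3: 108. −1: 107.
[1] 107 ≡ 3^(3 + 1) + 2·3^2 + 2·3 + 2 (base 3). Lift 4: 1066. −1: 1065.

107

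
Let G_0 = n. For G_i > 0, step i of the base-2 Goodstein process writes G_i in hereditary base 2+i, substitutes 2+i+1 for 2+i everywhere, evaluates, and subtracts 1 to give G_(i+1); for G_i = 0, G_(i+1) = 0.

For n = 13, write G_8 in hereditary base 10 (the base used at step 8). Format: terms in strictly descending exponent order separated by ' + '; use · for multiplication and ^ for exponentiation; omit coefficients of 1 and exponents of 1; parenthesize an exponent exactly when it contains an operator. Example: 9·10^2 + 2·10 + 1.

[0] 13 ≡ 2^(2 + 1) + 2^2 + 1 (base 2). Lift 3: 109. −1: 108.
[1] 108 ≡ 3^(3 + 1) + 3^3 (base 3). Lift 4: 1280. −1: 1279.
[2] 1279 ≡ 4^(4 + 1) + 3·4^3 + 3·4^2 + 3·4 + 3 (base 4). Lift 5: 16093. −1: 16092.
[3] 16092 ≡ 5^(5 + 1) + 3·5^3 + 3·5^2 + 3·5 + 2 (base 5). Lift 6: 280712. −1: 280711.
[4] 280711 ≡ 6^(6 + 1) + 3·6^3 + 3·6^2 + 3·6 + 1 (base 6). Lift 7: 5765999. −1: 5765998.
[5] 5765998 ≡ 7^(7 + 1) + 3·7^3 + 3·7^2 + 3·7 (base 7). Lift 8: 134219480. −1: 134219479.
[6] 134219479 ≡ 8^(8 + 1) + 3·8^3 + 3·8^2 + 2·8 + 7 (base 8). Lift 9: 3486786856. −1: 3486786855.
[7] 3486786855 ≡ 9^(9 + 1) + 3·9^3 + 3·9^2 + 2·9 + 6 (base 9). Lift 10: 100000003326. −1: 100000003325.
[8] 100000003325 ≡ 10^(10 + 1) + 3·10^3 + 3·10^2 + 2·10 + 5 (base 10). Lift 11: 3138428381104. −1: 3138428381103.

10^(10 + 1) + 3·10^3 + 3·10^2 + 2·10 + 5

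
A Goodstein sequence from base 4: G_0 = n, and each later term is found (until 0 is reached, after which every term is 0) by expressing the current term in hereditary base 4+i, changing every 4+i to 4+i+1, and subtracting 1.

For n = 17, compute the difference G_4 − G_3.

step 0: 17 = 4^2 + 1; sub 5 for 4: 5^2 + 1; = 26; G_1 = 26−1 = 25
step 1: 25 = 5^2; sub 6 for 5: 6^2; = 36; G_2 = 36−1 = 35
step 2: 35 = 5·6 + 5; sub 7 for 6: 5·7 + 5; = 40; G_3 = 40−1 = 39
step 3: 39 = 5·7 + 4; sub 8 for 7: 5·8 + 4; = 44; G_4 = 44−1 = 43

4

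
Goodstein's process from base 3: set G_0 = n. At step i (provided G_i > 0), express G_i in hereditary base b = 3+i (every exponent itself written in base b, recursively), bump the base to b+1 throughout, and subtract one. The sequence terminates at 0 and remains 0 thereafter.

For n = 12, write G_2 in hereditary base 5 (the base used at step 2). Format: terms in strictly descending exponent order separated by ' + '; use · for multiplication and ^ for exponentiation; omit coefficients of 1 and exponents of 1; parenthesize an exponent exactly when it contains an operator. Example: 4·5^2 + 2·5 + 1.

5^2 + 2

[0] 12 ≡ 3^2 + 3 (base 3). Lift 4: 20. −1: 19.
[1] 19 ≡ 4^2 + 3 (base 4). Lift 5: 28. −1: 27.
[2] 27 ≡ 5^2 + 2 (base 5). Lift 6: 38. −1: 37.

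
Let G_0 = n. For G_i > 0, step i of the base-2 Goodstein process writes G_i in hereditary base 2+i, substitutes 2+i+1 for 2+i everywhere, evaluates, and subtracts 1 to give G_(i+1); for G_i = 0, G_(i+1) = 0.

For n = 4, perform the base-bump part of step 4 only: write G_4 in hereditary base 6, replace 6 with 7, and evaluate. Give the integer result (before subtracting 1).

110

base 2: 4 = 2^2; at 3: 3^3 = 27; next = 26
base 3: 26 = 2·3^2 + 2·3 + 2; at 4: 2·4^2 + 2·4 + 2 = 42; next = 41
base 4: 41 = 2·4^2 + 2·4 + 1; at 5: 2·5^2 + 2·5 + 1 = 61; next = 60
base 5: 60 = 2·5^2 + 2·5; at 6: 2·6^2 + 2·6 = 84; next = 83
base 6: 83 = 2·6^2 + 6 + 5; at 7: 2·7^2 + 7 + 5 = 110; next = 109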